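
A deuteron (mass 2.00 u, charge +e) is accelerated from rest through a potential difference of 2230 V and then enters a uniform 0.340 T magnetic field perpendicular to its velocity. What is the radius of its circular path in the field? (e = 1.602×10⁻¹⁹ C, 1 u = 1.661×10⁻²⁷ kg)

r ≈ 0.0283 m

Acceleration: |q|V = ½mv² ⇒ v = √(2|q|V/m) = √(2·1.602×10⁻¹⁹·2230/3.322×10⁻²⁷) ≈ 4.638×10⁵ m/s.
In the field: r = mv/(|q|B) = (3.322×10⁻²⁷)(4.638×10⁵)/((1.602×10⁻¹⁹)(0.340)) ≈ 0.0283 m.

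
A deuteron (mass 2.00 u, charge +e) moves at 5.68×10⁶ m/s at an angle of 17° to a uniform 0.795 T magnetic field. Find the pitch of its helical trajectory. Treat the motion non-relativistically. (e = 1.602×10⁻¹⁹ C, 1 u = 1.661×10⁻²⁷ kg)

p ≈ 0.890 m

v∥ = v cosθ = 5.68×10⁶·cos17° ≈ 5.432×10⁶ m/s.
T = 2πm/(|q|B) = 2π(3.322×10⁻²⁷)/((1.602×10⁻¹⁹)(0.795)) ≈ 1.639×10⁻⁷ s.
pitch = v∥ T = (5.432×10⁶)(1.639×10⁻⁷) ≈ 0.890 m.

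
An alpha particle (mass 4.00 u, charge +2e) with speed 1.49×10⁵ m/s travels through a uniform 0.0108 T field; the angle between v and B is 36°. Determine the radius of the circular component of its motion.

r ≈ 0.168 m

v⊥ = v sinθ = 1.49×10⁵·sin36° ≈ 8.758×10⁴ m/s.
r = m v⊥/(|q|B) = (6.644×10⁻²⁷)(8.758×10⁴)/((3.204×10⁻¹⁹)(0.0108)) ≈ 0.168 m.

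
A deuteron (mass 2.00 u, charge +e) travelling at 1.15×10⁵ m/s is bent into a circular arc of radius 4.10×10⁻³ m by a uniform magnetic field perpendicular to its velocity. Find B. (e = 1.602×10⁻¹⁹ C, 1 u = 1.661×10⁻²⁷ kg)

From |q|vB = mv²/r, B = mv/(|q|r).
B = (3.322×10⁻²⁷)(1.15×10⁵)/((1.602×10⁻¹⁹)(4.10×10⁻³)) ≈ 0.582 T.

B ≈ 0.582 T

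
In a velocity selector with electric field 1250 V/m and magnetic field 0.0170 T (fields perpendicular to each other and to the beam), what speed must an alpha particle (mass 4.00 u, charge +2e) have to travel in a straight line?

Straight-line motion ⇒ electric and magnetic forces cancel, so E = vB.
v = E/B = 1250/0.0170 = 7.35×10⁴ m/s.
The result is independent of the particle's charge and mass.

v = 7.35×10⁴ m/s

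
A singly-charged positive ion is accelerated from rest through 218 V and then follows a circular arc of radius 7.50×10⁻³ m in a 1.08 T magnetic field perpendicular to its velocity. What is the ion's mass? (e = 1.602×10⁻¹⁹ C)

Combine |q|V = ½mv² and r = mv/(|q|B): eliminate v to get m = qB²r²/(2V).
m = (1.602×10⁻¹⁹)(1.08)²(7.50×10⁻³)²/(2·218) ≈ 2.41×10⁻²⁶ kg.

m ≈ 2.41×10⁻²⁶ kg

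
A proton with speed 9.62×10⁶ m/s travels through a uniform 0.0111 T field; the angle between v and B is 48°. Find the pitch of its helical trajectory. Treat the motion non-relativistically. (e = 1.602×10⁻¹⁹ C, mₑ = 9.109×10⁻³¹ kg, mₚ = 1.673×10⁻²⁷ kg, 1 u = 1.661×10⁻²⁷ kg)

v∥ = v cosθ = 9.62×10⁶·cos48° ≈ 6.437×10⁶ m/s.
T = 2πm/(|q|B) = 2π(1.673×10⁻²⁷)/((1.602×10⁻¹⁹)(0.0111)) ≈ 5.911×10⁻⁶ s.
pitch = v∥ T = (6.437×10⁶)(5.911×10⁻⁶) ≈ 38.1 m.

p ≈ 38.1 m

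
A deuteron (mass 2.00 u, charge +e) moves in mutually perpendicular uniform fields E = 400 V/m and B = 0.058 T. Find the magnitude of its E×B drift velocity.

v_d ≈ 6900 m/s

The steady drift has the magnetic force balancing the electric force, so v_d = E/B.
v_d = 400/0.058 = 6900 m/s.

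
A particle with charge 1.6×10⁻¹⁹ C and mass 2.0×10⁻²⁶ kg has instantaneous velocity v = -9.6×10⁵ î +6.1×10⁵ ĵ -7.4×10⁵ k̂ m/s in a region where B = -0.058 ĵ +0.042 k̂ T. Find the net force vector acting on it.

F ≈ (-2.77×10⁻¹⁵, 6.45×10⁻¹⁵, 8.91×10⁻¹⁵) N

v×B = (-1.73×10⁴, 4.03×10⁴, 5.57×10⁴) N/C.
F = q v×B = (1.6×10⁻¹⁹ C)·(-1.73×10⁴, 4.03×10⁴, 5.57×10⁴) = (-2.77×10⁻¹⁵, 6.45×10⁻¹⁵, 8.91×10⁻¹⁵) N.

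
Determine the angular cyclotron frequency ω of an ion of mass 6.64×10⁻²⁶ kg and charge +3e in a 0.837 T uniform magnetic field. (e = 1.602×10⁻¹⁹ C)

ω ≈ 6.06×10⁶ rad/s

ω = |q|B/m.
ω = (4.806×10⁻¹⁹)(0.837)/6.64×10⁻²⁶ ≈ 6.06×10⁶ rad/s.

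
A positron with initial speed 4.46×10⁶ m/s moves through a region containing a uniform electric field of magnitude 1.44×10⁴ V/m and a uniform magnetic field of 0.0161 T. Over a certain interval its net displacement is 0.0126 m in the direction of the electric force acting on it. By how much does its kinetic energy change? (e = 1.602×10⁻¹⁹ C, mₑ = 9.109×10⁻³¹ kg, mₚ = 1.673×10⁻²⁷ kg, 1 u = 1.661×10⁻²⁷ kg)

The magnetic force is always ⟂ v and does no work; only the electric force changes KE.
ΔKE = F_E · d = |q|E d = (1.602×10⁻¹⁹)(1.44×10⁴)(0.0126) ≈ 2.91×10⁻¹⁷ J.

ΔKE ≈ 2.91×10⁻¹⁷ J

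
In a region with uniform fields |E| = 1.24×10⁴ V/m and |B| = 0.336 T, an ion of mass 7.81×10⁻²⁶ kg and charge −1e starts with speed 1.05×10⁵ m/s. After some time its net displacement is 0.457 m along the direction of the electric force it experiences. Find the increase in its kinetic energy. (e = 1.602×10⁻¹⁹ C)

ΔKE ≈ 9.08×10⁻¹⁶ J

The magnetic force is always ⟂ v and does no work; only the electric force changes KE.
ΔKE = F_E · d = |q|E d = (1.602×10⁻¹⁹)(1.24×10⁴)(0.457) ≈ 9.08×10⁻¹⁶ J.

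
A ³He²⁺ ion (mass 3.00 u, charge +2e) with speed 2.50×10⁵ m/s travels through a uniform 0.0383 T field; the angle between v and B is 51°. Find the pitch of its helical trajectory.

v∥ = v cosθ = 2.50×10⁵·cos51° ≈ 1.573×10⁵ m/s.
T = 2πm/(|q|B) = 2π(4.983×10⁻²⁷)/((3.204×10⁻¹⁹)(0.0383)) ≈ 2.551×10⁻⁶ s.
pitch = v∥ T = (1.573×10⁵)(2.551×10⁻⁶) ≈ 0.401 m.

p ≈ 0.401 m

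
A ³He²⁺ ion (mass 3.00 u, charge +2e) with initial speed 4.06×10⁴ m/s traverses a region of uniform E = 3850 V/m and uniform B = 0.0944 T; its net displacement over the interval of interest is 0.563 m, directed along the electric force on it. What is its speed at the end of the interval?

v_f ≈ 5.30×10⁵ m/s

B does no work; ΔKE = |q|E d.
½mv_f² = ½mv₀² + |q|Ed = ½(4.983×10⁻²⁷)(4.06×10⁴)² + (3.204×10⁻¹⁹)(3850)(0.563) ≈ 4.107×10⁻¹⁸ J + 6.945×10⁻¹⁶ J ≈ 6.986×10⁻¹⁶ J.
v_f = √(2·6.986×10⁻¹⁶/4.983×10⁻²⁷) ≈ 5.30×10⁵ m/s.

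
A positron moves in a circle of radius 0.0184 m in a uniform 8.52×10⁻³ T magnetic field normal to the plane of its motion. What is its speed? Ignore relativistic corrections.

v ≈ 2.76×10⁷ m/s

From |q|vB = mv²/r, v = |q|Br/m.
v = (1.602×10⁻¹⁹)(8.52×10⁻³)(0.0184)/9.109×10⁻³¹ ≈ 2.76×10⁷ m/s.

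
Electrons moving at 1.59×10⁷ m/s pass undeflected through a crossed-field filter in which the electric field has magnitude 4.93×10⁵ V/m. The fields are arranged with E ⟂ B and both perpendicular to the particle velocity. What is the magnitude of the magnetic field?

Balance of forces in the selector: qE = qvB ⇒ B = E/v.
B = 4.93×10⁵/1.59×10⁷ = 0.0310 T.

B = 0.0310 T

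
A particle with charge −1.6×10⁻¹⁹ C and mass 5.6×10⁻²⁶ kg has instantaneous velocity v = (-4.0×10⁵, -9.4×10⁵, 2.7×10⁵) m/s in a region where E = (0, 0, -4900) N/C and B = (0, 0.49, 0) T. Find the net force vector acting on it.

F ≈ (2.12×10⁻¹⁴, 0, 3.21×10⁻¹⁴) N

v×B = (-1.32×10⁵, 0, -1.96×10⁵) N/C.
E + v×B = (-1.32×10⁵, 0, -2.01×10⁵) N/C.
F = q(E + v×B) = (−1.6×10⁻¹⁹ C)·(-1.32×10⁵, 0, -2.01×10⁵) = (2.12×10⁻¹⁴, 0, 3.21×10⁻¹⁴) N.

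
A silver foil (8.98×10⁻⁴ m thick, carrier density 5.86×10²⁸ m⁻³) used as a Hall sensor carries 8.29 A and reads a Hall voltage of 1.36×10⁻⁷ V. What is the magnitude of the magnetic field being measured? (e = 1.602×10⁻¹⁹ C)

From V_H = IB/(n e t), B = V_H n e t / I.
B = (1.36×10⁻⁷)(5.86×10²⁸)(1.602×10⁻¹⁹)(8.98×10⁻⁴)/8.29 ≈ 0.138 T.

B ≈ 0.138 T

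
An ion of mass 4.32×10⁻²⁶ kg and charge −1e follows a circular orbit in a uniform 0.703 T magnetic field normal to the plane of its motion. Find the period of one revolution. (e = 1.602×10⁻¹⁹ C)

T ≈ 2.41×10⁻⁶ s

The cyclotron period depends only on m, q, B: T = 2πm/(|q|B).
T = 2π(4.32×10⁻²⁶)/((1.602×10⁻¹⁹)(0.703)) ≈ 2.41×10⁻⁶ s.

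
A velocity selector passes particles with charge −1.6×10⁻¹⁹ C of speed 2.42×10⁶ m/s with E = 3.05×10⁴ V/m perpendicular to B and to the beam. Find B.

Balance of forces in the selector: qE = qvB ⇒ B = E/v.
B = 3.05×10⁴/2.42×10⁶ = 0.0126 T.

B = 0.0126 T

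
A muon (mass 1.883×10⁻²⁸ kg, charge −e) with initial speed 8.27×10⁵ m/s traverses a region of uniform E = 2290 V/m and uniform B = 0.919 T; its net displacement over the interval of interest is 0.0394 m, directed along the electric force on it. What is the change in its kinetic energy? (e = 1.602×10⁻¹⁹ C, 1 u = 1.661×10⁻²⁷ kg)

ΔKE ≈ 1.45×10⁻¹⁷ J

The magnetic force is always ⟂ v and does no work; only the electric force changes KE.
ΔKE = F_E · d = |q|E d = (1.602×10⁻¹⁹)(2290)(0.0394) ≈ 1.45×10⁻¹⁷ J.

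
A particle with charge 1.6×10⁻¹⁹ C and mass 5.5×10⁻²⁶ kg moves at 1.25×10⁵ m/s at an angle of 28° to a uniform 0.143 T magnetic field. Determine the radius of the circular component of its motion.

v⊥ = v sinθ = 1.25×10⁵·sin28° ≈ 5.868×10⁴ m/s.
r = m v⊥/(|q|B) = (5.5×10⁻²⁶)(5.868×10⁴)/((1.6×10⁻¹⁹)(0.143)) ≈ 0.141 m.

r ≈ 0.141 m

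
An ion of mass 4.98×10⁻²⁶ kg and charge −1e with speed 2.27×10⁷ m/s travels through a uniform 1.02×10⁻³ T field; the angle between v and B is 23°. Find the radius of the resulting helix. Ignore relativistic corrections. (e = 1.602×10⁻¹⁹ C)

v⊥ = v sinθ = 2.27×10⁷·sin23° ≈ 8.870×10⁶ m/s.
r = m v⊥/(|q|B) = (4.98×10⁻²⁶)(8.870×10⁶)/((1.602×10⁻¹⁹)(1.02×10⁻³)) ≈ 2700 m.

r ≈ 2700 m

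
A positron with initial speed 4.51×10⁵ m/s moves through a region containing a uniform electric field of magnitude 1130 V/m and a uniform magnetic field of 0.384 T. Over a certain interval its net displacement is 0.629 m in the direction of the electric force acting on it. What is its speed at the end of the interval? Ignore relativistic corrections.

v_f ≈ 1.58×10⁷ m/s

B does no work; ΔKE = |q|E d.
½mv_f² = ½mv₀² + |q|Ed = ½(9.109×10⁻³¹)(4.51×10⁵)² + (1.602×10⁻¹⁹)(1130)(0.629) ≈ 9.264×10⁻²⁰ J + 1.139×10⁻¹⁶ J ≈ 1.140×10⁻¹⁶ J.
v_f = √(2·1.140×10⁻¹⁶/9.109×10⁻³¹) ≈ 1.58×10⁷ m/s.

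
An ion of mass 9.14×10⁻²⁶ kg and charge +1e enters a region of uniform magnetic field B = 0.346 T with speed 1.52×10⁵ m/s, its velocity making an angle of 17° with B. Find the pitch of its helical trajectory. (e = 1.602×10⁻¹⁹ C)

p ≈ 1.51 m

v∥ = v cosθ = 1.52×10⁵·cos17° ≈ 1.454×10⁵ m/s.
T = 2πm/(|q|B) = 2π(9.14×10⁻²⁶)/((1.602×10⁻¹⁹)(0.346)) ≈ 1.036×10⁻⁵ s.
pitch = v∥ T = (1.454×10⁵)(1.036×10⁻⁵) ≈ 1.51 m.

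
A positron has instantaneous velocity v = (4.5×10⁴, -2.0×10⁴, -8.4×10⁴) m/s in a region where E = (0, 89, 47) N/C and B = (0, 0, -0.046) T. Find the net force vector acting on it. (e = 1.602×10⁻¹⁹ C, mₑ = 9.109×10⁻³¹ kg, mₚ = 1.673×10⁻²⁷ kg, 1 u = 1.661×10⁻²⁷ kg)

v×B = (920, 2070, 0) N/C.
E + v×B = (920, 2160, 47.0) N/C.
F = q(E + v×B) = (1.602×10⁻¹⁹ C)·(920, 2160, 47.0) = (1.47×10⁻¹⁶, 3.46×10⁻¹⁶, 7.53×10⁻¹⁸) N.

F ≈ (1.47×10⁻¹⁶, 3.46×10⁻¹⁶, 7.53×10⁻¹⁸) N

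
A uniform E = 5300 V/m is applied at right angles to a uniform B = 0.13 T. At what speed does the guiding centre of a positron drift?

In crossed fields the guiding centre drifts at v_d = |E×B|/B² = E/B, independent of charge and mass.
v_d = 5300/0.13 = 4.1×10⁴ m/s.

v_d ≈ 4.1×10⁴ m/s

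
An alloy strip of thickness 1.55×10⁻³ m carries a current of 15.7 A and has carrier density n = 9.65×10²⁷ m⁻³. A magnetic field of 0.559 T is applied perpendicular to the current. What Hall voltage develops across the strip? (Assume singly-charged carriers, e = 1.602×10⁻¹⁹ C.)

V_H ≈ 3.66×10⁻⁶ V

V_H = IB/(n e t).
V_H = (15.7)(0.559)/((9.65×10²⁷)(1.602×10⁻¹⁹)(1.55×10⁻³)) ≈ 3.66×10⁻⁶ V.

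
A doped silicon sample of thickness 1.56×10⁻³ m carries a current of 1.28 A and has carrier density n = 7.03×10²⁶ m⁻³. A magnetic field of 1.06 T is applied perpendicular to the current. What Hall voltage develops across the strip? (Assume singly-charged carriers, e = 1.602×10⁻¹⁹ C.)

V_H = IB/(n e t).
V_H = (1.28)(1.06)/((7.03×10²⁶)(1.602×10⁻¹⁹)(1.56×10⁻³)) ≈ 7.72×10⁻⁶ V.

V_H ≈ 7.72×10⁻⁶ V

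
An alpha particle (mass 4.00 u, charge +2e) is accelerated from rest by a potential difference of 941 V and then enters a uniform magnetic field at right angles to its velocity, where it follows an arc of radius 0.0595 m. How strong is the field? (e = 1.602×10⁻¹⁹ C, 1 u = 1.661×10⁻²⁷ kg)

B ≈ 0.105 T

v = √(2|q|V/m) = √(2·3.204×10⁻¹⁹·941/6.644×10⁻²⁷) ≈ 3.013×10⁵ m/s.
B = mv/(|q|r) = (6.644×10⁻²⁷)(3.013×10⁵)/((3.204×10⁻¹⁹)(0.0595)) ≈ 0.105 T.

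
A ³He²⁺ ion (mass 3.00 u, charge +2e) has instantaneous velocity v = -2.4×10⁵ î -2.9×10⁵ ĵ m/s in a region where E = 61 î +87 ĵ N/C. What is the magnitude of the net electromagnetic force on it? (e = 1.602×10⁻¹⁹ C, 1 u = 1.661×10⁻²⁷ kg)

Only an electric field acts, so F = qE = (3.204×10⁻¹⁹ C)·(61.0, 87.0, 0) = (1.95×10⁻¹⁷, 2.79×10⁻¹⁷, 0) N.
|F| = 3.40×10⁻¹⁷ N.

|F| ≈ 3.40×10⁻¹⁷ N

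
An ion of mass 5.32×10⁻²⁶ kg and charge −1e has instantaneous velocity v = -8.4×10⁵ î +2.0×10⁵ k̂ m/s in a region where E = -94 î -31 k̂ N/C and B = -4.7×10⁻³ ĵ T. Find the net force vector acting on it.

F ≈ (-1.36×10⁻¹⁶, 0, -6.28×10⁻¹⁶) N

v×B = (940, 0, 3950) N/C.
E + v×B = (846, 0, 3920) N/C.
F = q(E + v×B) = (−1.602×10⁻¹⁹ C)·(846, 0, 3920) = (-1.36×10⁻¹⁶, 0, -6.28×10⁻¹⁶) N.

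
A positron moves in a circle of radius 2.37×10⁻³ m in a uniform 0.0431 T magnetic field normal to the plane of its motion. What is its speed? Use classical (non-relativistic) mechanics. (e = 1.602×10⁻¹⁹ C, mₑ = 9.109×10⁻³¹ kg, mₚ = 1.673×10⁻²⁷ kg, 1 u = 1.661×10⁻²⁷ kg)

From |q|vB = mv²/r, v = |q|Br/m.
v = (1.602×10⁻¹⁹)(0.0431)(2.37×10⁻³)/9.109×10⁻³¹ ≈ 1.80×10⁷ m/s.

v ≈ 1.80×10⁷ m/s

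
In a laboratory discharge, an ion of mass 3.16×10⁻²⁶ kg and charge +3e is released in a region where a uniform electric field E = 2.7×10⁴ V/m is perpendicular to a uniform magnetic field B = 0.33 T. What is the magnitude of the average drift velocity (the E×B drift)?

v_d ≈ 8.2×10⁴ m/s

The E×B drift speed is v_d = E/B.
v_d = 2.7×10⁴/0.33 = 8.2×10⁴ m/s.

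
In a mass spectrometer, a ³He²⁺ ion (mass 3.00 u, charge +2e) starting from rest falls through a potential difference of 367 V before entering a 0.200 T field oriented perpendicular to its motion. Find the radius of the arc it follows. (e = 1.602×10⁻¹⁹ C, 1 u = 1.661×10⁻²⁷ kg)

Acceleration: |q|V = ½mv² ⇒ v = √(2|q|V/m) = √(2·3.204×10⁻¹⁹·367/4.983×10⁻²⁷) ≈ 2.172×10⁵ m/s.
In the field: r = mv/(|q|B) = (4.983×10⁻²⁷)(2.172×10⁵)/((3.204×10⁻¹⁹)(0.200)) ≈ 0.0169 m.

r ≈ 0.0169 m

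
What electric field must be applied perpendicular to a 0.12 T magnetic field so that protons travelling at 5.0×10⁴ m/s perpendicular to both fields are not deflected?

E = 6000 V/m

For straight-line motion qE = qvB, so E = vB.
E = 5.0×10⁴ × 0.12 = 6000 V/m.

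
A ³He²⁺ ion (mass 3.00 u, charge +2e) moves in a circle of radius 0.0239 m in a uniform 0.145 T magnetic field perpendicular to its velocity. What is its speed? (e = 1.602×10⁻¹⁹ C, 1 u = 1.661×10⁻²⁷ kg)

v ≈ 2.23×10⁵ m/s

From |q|vB = mv²/r, v = |q|Br/m.
v = (3.204×10⁻¹⁹)(0.145)(0.0239)/4.983×10⁻²⁷ ≈ 2.23×10⁵ m/s.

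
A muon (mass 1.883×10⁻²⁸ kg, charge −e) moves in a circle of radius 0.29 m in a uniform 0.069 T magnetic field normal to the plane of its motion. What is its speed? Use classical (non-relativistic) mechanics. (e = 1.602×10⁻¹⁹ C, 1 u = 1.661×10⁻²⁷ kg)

v ≈ 1.7×10⁷ m/s

From |q|vB = mv²/r, v = |q|Br/m.
v = (1.602×10⁻¹⁹)(0.069)(0.29)/1.883×10⁻²⁸ ≈ 1.7×10⁷ m/s.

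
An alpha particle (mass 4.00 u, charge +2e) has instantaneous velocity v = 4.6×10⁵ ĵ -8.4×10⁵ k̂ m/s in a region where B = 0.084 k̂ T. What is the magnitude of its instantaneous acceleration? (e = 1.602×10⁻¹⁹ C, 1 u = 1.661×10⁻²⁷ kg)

v×B = (3.86×10⁴, 0, 0) N/C.
F = q v×B = (3.204×10⁻¹⁹ C)·(3.86×10⁴, 0, 0) = (1.24×10⁻¹⁴, 0, 0) N.
|a| = |F|/m = 1.238×10⁻¹⁴/6.644×10⁻²⁷ ≈ 1.86×10¹² m/s².

|a| ≈ 1.86×10¹² m/s²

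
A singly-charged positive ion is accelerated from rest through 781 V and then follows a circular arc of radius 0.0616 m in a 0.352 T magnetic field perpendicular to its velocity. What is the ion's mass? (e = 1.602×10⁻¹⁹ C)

m ≈ 4.82×10⁻²⁶ kg

Combine |q|V = ½mv² and r = mv/(|q|B): eliminate v to get m = qB²r²/(2V).
m = (1.602×10⁻¹⁹)(0.352)²(0.0616)²/(2·781) ≈ 4.82×10⁻²⁶ kg.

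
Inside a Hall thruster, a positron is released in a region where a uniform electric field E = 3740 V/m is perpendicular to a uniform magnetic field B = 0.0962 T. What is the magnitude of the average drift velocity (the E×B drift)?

The E×B drift speed is v_d = E/B.
v_d = 3740/0.0962 = 3.89×10⁴ m/s.

v_d ≈ 3.89×10⁴ m/s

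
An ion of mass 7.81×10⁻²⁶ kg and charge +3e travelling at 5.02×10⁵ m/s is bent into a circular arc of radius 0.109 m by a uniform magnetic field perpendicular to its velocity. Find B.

B ≈ 0.748 T

From |q|vB = mv²/r, B = mv/(|q|r).
B = (7.81×10⁻²⁶)(5.02×10⁵)/((4.806×10⁻¹⁹)(0.109)) ≈ 0.748 T.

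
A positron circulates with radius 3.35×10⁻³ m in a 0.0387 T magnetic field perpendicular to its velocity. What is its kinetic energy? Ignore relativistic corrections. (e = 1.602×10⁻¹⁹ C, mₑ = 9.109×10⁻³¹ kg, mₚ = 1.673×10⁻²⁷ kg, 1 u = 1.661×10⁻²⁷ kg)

v = |q|Br/m, then KE = ½mv² = (qBr)²/(2m).
v = (1.602×10⁻¹⁹)(0.0387)(3.35×10⁻³)/9.109×10⁻³¹ ≈ 2.280×10⁷ m/s.
KE = ½(9.109×10⁻³¹)(2.280×10⁷)² ≈ 2.37×10⁻¹⁶ J = 1480 eV.

KE ≈ 1480 eV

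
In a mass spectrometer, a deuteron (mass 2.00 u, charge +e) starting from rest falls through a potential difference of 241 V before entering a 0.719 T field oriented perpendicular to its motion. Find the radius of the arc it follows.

r ≈ 4.40×10⁻³ m

Acceleration: |q|V = ½mv² ⇒ v = √(2|q|V/m) = √(2·1.602×10⁻¹⁹·241/3.322×10⁻²⁷) ≈ 1.525×10⁵ m/s.
In the field: r = mv/(|q|B) = (3.322×10⁻²⁷)(1.525×10⁵)/((1.602×10⁻¹⁹)(0.719)) ≈ 4.40×10⁻³ m.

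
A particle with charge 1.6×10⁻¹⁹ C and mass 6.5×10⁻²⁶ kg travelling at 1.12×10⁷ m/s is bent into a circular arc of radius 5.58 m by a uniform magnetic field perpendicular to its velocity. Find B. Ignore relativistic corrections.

B ≈ 0.815 T

From |q|vB = mv²/r, B = mv/(|q|r).
B = (6.5×10⁻²⁶)(1.12×10⁷)/((1.6×10⁻¹⁹)(5.58)) ≈ 0.815 T.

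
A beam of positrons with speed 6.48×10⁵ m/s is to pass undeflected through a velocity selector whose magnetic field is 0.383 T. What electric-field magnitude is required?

For straight-line motion qE = qvB, so E = vB.
E = 6.48×10⁵ × 0.383 = 2.48×10⁵ V/m.

E = 2.48×10⁵ V/m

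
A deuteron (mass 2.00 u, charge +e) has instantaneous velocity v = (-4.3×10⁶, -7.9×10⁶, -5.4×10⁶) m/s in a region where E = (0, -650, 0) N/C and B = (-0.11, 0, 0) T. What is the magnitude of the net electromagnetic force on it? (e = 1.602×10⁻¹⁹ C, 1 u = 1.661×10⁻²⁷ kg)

|F| ≈ 1.69×10⁻¹³ N

v×B = (0, 5.94×10⁵, -8.69×10⁵) N/C.
E + v×B = (0, 5.93×10⁵, -8.69×10⁵) N/C.
F = q(E + v×B) = (1.602×10⁻¹⁹ C)·(0, 5.93×10⁵, -8.69×10⁵) = (0, 9.51×10⁻¹⁴, -1.39×10⁻¹³) N.
|F| = 1.69×10⁻¹³ N.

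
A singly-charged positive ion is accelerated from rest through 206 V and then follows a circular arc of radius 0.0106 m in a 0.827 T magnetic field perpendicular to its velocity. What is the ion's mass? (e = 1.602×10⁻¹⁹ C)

Combine |q|V = ½mv² and r = mv/(|q|B): eliminate v to get m = qB²r²/(2V).
m = (1.602×10⁻¹⁹)(0.827)²(0.0106)²/(2·206) ≈ 2.99×10⁻²⁶ kg.

m ≈ 2.99×10⁻²⁶ kg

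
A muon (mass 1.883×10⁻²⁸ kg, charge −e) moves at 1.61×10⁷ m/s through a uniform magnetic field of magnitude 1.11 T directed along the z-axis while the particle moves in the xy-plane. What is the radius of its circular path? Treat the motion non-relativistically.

r ≈ 0.0170 m

The magnetic force provides the centripetal force: |q|vB = mv²/r.
r = mv/(|q|B) = (1.883×10⁻²⁸)(1.61×10⁷)/((1.602×10⁻¹⁹)(1.11)) ≈ 0.0170 m.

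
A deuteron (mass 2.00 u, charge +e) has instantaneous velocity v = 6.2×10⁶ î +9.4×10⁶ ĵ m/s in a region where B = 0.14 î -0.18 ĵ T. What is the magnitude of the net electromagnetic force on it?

|F| ≈ 3.90×10⁻¹³ N

v×B = (0, 0, -2.43×10⁶) N/C.
F = q v×B = (1.602×10⁻¹⁹ C)·(0, 0, -2.43×10⁶) = (0, 0, -3.90×10⁻¹³) N.
|F| = 3.90×10⁻¹³ N.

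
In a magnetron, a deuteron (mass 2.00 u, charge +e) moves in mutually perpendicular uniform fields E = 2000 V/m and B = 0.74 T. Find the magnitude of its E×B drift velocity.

The E×B drift speed is v_d = E/B.
v_d = 2000/0.74 = 2700 m/s.

v_d ≈ 2700 m/s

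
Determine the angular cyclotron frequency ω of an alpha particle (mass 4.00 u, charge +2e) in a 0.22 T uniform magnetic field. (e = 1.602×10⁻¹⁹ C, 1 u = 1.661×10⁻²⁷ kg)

ω ≈ 1.1×10⁷ rad/s

ω = |q|B/m.
ω = (3.204×10⁻¹⁹)(0.22)/6.644×10⁻²⁷ ≈ 1.1×10⁷ rad/s.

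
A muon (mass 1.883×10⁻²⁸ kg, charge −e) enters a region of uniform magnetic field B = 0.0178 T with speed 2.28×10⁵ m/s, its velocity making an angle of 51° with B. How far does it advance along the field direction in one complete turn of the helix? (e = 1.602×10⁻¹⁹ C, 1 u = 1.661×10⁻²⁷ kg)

v∥ = v cosθ = 2.28×10⁵·cos51° ≈ 1.435×10⁵ m/s.
T = 2πm/(|q|B) = 2π(1.883×10⁻²⁸)/((1.602×10⁻¹⁹)(0.0178)) ≈ 4.149×10⁻⁷ s.
pitch = v∥ T = (1.435×10⁵)(4.149×10⁻⁷) ≈ 0.0595 m.

p ≈ 0.0595 m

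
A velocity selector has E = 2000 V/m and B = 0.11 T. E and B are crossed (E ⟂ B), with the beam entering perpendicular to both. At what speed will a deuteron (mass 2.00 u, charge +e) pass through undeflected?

Straight-line motion ⇒ electric and magnetic forces cancel, so E = vB.
v = E/B = 2000/0.11 = 1.8×10⁴ m/s.

v = 1.8×10⁴ m/s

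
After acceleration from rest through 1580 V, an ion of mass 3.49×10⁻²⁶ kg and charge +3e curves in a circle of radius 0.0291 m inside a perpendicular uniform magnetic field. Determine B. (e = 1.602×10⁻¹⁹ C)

v = √(2|q|V/m) = √(2·4.806×10⁻¹⁹·1580/3.49×10⁻²⁶) ≈ 2.086×10⁵ m/s.
B = mv/(|q|r) = (3.49×10⁻²⁶)(2.086×10⁵)/((4.806×10⁻¹⁹)(0.0291)) ≈ 0.521 T.

B ≈ 0.521 T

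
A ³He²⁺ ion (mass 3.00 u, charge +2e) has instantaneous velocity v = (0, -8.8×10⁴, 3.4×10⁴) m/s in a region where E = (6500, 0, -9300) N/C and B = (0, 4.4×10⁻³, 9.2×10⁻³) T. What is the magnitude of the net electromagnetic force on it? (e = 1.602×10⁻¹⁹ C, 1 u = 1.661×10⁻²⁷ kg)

|F| ≈ 3.47×10⁻¹⁵ N

v×B = (-959, 0, 0) N/C.
E + v×B = (5540, 0, -9300) N/C.
F = q(E + v×B) = (3.204×10⁻¹⁹ C)·(5540, 0, -9300) = (1.78×10⁻¹⁵, 0, -2.98×10⁻¹⁵) N.
|F| = 3.47×10⁻¹⁵ N.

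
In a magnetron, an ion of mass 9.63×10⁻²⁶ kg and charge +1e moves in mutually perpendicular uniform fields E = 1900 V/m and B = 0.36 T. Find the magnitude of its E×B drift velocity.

The steady drift has the magnetic force balancing the electric force, so v_d = E/B.
v_d = 1900/0.36 = 5300 m/s.

v_d ≈ 5300 m/s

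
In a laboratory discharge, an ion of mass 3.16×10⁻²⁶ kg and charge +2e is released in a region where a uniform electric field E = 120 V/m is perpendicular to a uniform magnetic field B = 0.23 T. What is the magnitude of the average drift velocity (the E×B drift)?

The E×B drift speed is v_d = E/B.
v_d = 120/0.23 = 520 m/s.

v_d ≈ 520 m/s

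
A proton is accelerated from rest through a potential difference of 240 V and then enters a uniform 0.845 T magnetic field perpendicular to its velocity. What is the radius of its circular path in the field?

Acceleration: |q|V = ½mv² ⇒ v = √(2|q|V/m) = √(2·1.602×10⁻¹⁹·240/1.673×10⁻²⁷) ≈ 2.144×10⁵ m/s.
In the field: r = mv/(|q|B) = (1.673×10⁻²⁷)(2.144×10⁵)/((1.602×10⁻¹⁹)(0.845)) ≈ 2.65×10⁻³ m.

r ≈ 2.65×10⁻³ m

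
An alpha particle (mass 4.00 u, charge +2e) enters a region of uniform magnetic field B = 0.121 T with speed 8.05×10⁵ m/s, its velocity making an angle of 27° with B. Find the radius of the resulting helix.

v⊥ = v sinθ = 8.05×10⁵·sin27° ≈ 3.655×10⁵ m/s.
r = m v⊥/(|q|B) = (6.644×10⁻²⁷)(3.655×10⁵)/((3.204×10⁻¹⁹)(0.121)) ≈ 0.0626 m.

r ≈ 0.0626 m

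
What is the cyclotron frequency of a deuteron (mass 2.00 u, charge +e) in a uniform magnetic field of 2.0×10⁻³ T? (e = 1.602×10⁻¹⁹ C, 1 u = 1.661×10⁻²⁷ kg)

f ≈ 1.5×10⁴ Hz

f = |q|B/(2πm).
f = (1.602×10⁻¹⁹)(2.0×10⁻³)/(2π·3.322×10⁻²⁷) ≈ 1.5×10⁴ Hz.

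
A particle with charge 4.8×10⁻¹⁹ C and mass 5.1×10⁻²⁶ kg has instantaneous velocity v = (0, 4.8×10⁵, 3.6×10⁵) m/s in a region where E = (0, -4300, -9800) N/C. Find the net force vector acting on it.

F ≈ (0, -2.06×10⁻¹⁵, -4.70×10⁻¹⁵) N

Only an electric field acts, so F = qE = (4.8×10⁻¹⁹ C)·(0, -4300, -9800) = (0, -2.06×10⁻¹⁵, -4.70×10⁻¹⁵) N.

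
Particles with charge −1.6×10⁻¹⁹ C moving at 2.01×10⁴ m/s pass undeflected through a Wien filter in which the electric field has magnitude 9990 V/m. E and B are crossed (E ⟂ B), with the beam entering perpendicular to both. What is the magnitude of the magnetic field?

B = 0.497 T

Balance of forces in the selector: qE = qvB ⇒ B = E/v.
B = 9990/2.01×10⁴ = 0.497 T.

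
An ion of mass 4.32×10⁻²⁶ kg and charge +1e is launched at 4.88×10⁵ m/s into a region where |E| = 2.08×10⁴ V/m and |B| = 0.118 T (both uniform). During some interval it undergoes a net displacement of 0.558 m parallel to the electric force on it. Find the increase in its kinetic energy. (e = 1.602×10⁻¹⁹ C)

The magnetic force is always ⟂ v and does no work; only the electric force changes KE.
ΔKE = F_E · d = |q|E d = (1.602×10⁻¹⁹)(2.08×10⁴)(0.558) ≈ 1.86×10⁻¹⁵ J.

ΔKE ≈ 1.86×10⁻¹⁵ J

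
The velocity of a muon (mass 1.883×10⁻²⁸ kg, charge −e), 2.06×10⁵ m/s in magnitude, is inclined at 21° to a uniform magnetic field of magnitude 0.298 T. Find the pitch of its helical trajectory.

p ≈ 4.77×10⁻³ m

v∥ = v cosθ = 2.06×10⁵·cos21° ≈ 1.923×10⁵ m/s.
T = 2πm/(|q|B) = 2π(1.883×10⁻²⁸)/((1.602×10⁻¹⁹)(0.298)) ≈ 2.478×10⁻⁸ s.
pitch = v∥ T = (1.923×10⁵)(2.478×10⁻⁸) ≈ 4.77×10⁻³ m.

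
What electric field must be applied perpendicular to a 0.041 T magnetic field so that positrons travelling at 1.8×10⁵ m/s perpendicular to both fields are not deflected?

E = 7400 V/m

For straight-line motion qE = qvB, so E = vB.
E = 1.8×10⁵ × 0.041 = 7400 V/m.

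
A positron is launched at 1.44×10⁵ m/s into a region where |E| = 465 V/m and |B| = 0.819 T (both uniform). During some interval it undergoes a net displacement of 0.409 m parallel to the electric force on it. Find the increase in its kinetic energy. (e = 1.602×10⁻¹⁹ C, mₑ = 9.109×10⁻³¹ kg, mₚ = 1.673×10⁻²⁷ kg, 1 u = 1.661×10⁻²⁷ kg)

The magnetic force is always ⟂ v and does no work; only the electric force changes KE.
ΔKE = F_E · d = |q|E d = (1.602×10⁻¹⁹)(465)(0.409) ≈ 3.05×10⁻¹⁷ J.

ΔKE ≈ 3.05×10⁻¹⁷ J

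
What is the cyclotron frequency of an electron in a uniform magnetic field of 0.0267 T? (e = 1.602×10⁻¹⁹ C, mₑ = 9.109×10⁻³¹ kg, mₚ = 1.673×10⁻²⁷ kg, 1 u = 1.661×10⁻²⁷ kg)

f = |q|B/(2πm).
f = (1.602×10⁻¹⁹)(0.0267)/(2π·9.109×10⁻³¹) ≈ 7.47×10⁸ Hz.

f ≈ 7.47×10⁸ Hz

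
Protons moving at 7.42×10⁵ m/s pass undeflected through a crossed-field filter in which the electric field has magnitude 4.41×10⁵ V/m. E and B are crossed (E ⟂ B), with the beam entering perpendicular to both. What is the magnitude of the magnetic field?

Balance of forces in the selector: qE = qvB ⇒ B = E/v.
B = 4.41×10⁵/7.42×10⁵ = 0.594 T.

B = 0.594 T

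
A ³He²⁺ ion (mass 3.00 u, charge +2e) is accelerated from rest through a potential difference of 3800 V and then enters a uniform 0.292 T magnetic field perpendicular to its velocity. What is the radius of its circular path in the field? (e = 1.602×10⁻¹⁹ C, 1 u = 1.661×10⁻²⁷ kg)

Acceleration: |q|V = ½mv² ⇒ v = √(2|q|V/m) = √(2·3.204×10⁻¹⁹·3800/4.983×10⁻²⁷) ≈ 6.990×10⁵ m/s.
In the field: r = mv/(|q|B) = (4.983×10⁻²⁷)(6.990×10⁵)/((3.204×10⁻¹⁹)(0.292)) ≈ 0.0372 m.

r ≈ 0.0372 m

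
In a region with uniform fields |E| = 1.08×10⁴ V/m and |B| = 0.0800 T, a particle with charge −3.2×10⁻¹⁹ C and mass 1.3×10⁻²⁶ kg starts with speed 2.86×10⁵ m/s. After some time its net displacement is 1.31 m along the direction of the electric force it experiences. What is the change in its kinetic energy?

ΔKE ≈ 4.53×10⁻¹⁵ J

The magnetic force is always ⟂ v and does no work; only the electric force changes KE.
ΔKE = F_E · d = |q|E d = (3.2×10⁻¹⁹)(1.08×10⁴)(1.31) ≈ 4.53×10⁻¹⁵ J.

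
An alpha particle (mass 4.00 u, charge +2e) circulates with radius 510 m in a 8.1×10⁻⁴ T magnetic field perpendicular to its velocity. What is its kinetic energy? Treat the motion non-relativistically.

v = |q|Br/m, then KE = ½mv² = (qBr)²/(2m).
v = (3.204×10⁻¹⁹)(8.1×10⁻⁴)(510)/6.644×10⁻²⁷ ≈ 1.992×10⁷ m/s.
KE = ½(6.644×10⁻²⁷)(1.992×10⁷)² ≈ 1.3×10⁻¹² J = 8.2×10⁶ eV.

KE ≈ 8.2×10⁶ eV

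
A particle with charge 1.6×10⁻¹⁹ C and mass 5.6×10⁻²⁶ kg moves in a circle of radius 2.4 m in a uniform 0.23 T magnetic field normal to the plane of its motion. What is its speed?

v ≈ 1.6×10⁶ m/s

From |q|vB = mv²/r, v = |q|Br/m.
v = (1.6×10⁻¹⁹)(0.23)(2.4)/5.6×10⁻²⁶ ≈ 1.6×10⁶ m/s.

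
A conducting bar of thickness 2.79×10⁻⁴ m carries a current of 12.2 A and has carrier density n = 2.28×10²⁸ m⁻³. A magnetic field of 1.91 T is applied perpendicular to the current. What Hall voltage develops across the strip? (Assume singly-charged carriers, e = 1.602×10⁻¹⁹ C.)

V_H = IB/(n e t).
V_H = (12.2)(1.91)/((2.28×10²⁸)(1.602×10⁻¹⁹)(2.79×10⁻⁴)) ≈ 2.29×10⁻⁵ V.

V_H ≈ 2.29×10⁻⁵ V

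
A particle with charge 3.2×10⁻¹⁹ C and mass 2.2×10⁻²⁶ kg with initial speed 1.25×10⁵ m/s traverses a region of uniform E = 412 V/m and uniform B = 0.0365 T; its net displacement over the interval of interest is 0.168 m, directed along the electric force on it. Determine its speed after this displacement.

B does no work; ΔKE = |q|E d.
½mv_f² = ½mv₀² + |q|Ed = ½(2.2×10⁻²⁶)(1.25×10⁵)² + (3.2×10⁻¹⁹)(412)(0.168) ≈ 1.719×10⁻¹⁶ J + 2.215×10⁻¹⁷ J ≈ 1.940×10⁻¹⁶ J.
v_f = √(2·1.940×10⁻¹⁶/2.2×10⁻²⁶) ≈ 1.33×10⁵ m/s.

v_f ≈ 1.33×10⁵ m/s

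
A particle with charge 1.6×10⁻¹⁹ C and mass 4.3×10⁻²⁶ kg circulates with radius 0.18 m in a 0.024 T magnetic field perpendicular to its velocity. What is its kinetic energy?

KE ≈ 35 eV

v = |q|Br/m, then KE = ½mv² = (qBr)²/(2m).
v = (1.6×10⁻¹⁹)(0.024)(0.18)/4.3×10⁻²⁶ ≈ 1.607×10⁴ m/s.
KE = ½(4.3×10⁻²⁶)(1.607×10⁴)² ≈ 5.6×10⁻¹⁸ J = 35 eV.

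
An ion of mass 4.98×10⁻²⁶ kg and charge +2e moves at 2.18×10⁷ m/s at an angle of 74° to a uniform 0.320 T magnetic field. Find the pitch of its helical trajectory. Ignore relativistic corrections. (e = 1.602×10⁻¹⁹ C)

v∥ = v cosθ = 2.18×10⁷·cos74° ≈ 6.009×10⁶ m/s.
T = 2πm/(|q|B) = 2π(4.98×10⁻²⁶)/((3.204×10⁻¹⁹)(0.320)) ≈ 3.052×10⁻⁶ s.
pitch = v∥ T = (6.009×10⁶)(3.052×10⁻⁶) ≈ 18.3 m.

p ≈ 18.3 m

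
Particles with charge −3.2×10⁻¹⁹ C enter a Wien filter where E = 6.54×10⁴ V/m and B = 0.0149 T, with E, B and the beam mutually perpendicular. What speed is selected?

v = 4.39×10⁶ m/s

Zero net Lorentz force requires |qE| = |q v×B|, i.e. E = vB.
v = E/B = 6.54×10⁴/0.0149 = 4.39×10⁶ m/s.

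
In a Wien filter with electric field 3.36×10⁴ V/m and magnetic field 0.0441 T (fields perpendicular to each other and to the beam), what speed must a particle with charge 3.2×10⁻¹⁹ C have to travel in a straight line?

For undeflected motion the electric and magnetic forces balance: qE = qvB.
v = E/B = 3.36×10⁴/0.0441 = 7.62×10⁵ m/s.

v = 7.62×10⁵ m/s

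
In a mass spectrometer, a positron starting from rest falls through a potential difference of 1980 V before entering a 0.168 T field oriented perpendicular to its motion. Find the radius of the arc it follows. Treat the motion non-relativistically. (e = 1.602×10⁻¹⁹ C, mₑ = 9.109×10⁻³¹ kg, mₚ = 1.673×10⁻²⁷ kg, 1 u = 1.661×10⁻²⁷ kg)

r ≈ 8.93×10⁻⁴ m

Acceleration: |q|V = ½mv² ⇒ v = √(2|q|V/m) = √(2·1.602×10⁻¹⁹·1980/9.109×10⁻³¹) ≈ 2.639×10⁷ m/s.
In the field: r = mv/(|q|B) = (9.109×10⁻³¹)(2.639×10⁷)/((1.602×10⁻¹⁹)(0.168)) ≈ 8.93×10⁻⁴ m.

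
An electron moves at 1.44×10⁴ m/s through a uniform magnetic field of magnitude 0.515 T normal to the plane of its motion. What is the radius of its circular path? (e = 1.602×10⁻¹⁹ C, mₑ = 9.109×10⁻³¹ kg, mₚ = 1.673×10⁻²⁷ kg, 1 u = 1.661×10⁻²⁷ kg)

The magnetic force provides the centripetal force: |q|vB = mv²/r.
r = mv/(|q|B) = (9.109×10⁻³¹)(1.44×10⁴)/((1.602×10⁻¹⁹)(0.515)) ≈ 1.59×10⁻⁷ m.

r ≈ 1.59×10⁻⁷ m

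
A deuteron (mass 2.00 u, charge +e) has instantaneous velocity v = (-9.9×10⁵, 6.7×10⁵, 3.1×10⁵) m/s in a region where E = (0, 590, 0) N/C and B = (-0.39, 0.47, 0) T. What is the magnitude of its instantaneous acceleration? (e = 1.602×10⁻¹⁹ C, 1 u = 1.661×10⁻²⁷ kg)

v×B = (-1.46×10⁵, -1.21×10⁵, -2.04×10⁵) N/C.
E + v×B = (-1.46×10⁵, -1.20×10⁵, -2.04×10⁵) N/C.
F = q(E + v×B) = (1.602×10⁻¹⁹ C)·(-1.46×10⁵, -1.20×10⁵, -2.04×10⁵) = (-2.33×10⁻¹⁴, -1.93×10⁻¹⁴, -3.27×10⁻¹⁴) N.
|a| = |F|/m = 4.455×10⁻¹⁴/3.322×10⁻²⁷ ≈ 1.34×10¹³ m/s².

|a| ≈ 1.34×10¹³ m/s²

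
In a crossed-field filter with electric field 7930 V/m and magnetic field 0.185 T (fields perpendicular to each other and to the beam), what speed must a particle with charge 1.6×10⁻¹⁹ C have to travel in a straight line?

v = 4.29×10⁴ m/s

Zero net Lorentz force requires |qE| = |q v×B|, i.e. E = vB.
v = E/B = 7930/0.185 = 4.29×10⁴ m/s.
The result is independent of the particle's charge and mass.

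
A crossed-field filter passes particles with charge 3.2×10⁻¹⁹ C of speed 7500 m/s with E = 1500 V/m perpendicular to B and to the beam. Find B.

Balance of forces in the selector: qE = qvB ⇒ B = E/v.
B = 1500/7500 = 0.20 T.

B = 0.20 T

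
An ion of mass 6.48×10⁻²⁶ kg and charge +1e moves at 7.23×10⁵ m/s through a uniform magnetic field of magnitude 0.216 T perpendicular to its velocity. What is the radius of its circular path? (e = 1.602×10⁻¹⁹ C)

The magnetic force provides the centripetal force: |q|vB = mv²/r.
r = mv/(|q|B) = (6.48×10⁻²⁶)(7.23×10⁵)/((1.602×10⁻¹⁹)(0.216)) ≈ 1.35 m.

r ≈ 1.35 m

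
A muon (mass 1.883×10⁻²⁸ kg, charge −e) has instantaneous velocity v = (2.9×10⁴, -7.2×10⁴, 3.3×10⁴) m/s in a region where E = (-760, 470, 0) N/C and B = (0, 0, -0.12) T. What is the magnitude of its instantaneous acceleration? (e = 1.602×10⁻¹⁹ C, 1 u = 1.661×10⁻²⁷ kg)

|a| ≈ 7.50×10¹² m/s²

v×B = (8640, 3480, 0) N/C.
E + v×B = (7880, 3950, 0) N/C.
F = q(E + v×B) = (−1.602×10⁻¹⁹ C)·(7880, 3950, 0) = (-1.26×10⁻¹⁵, -6.33×10⁻¹⁶, 0) N.
|a| = |F|/m = 1.412×10⁻¹⁵/1.883×10⁻²⁸ ≈ 7.50×10¹² m/s².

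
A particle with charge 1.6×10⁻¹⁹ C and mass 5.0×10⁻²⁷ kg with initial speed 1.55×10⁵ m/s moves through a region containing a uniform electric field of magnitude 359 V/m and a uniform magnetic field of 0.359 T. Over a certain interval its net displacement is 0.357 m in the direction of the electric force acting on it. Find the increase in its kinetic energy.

The magnetic force is always ⟂ v and does no work; only the electric force changes KE.
ΔKE = F_E · d = |q|E d = (1.6×10⁻¹⁹)(359)(0.357) ≈ 2.05×10⁻¹⁷ J.

ΔKE ≈ 2.05×10⁻¹⁷ J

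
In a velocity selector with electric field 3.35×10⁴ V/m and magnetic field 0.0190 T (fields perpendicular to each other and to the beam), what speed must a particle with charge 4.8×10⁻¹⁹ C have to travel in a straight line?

Zero net Lorentz force requires |qE| = |q v×B|, i.e. E = vB.
v = E/B = 3.35×10⁴/0.0190 = 1.76×10⁶ m/s.

v = 1.76×10⁶ m/s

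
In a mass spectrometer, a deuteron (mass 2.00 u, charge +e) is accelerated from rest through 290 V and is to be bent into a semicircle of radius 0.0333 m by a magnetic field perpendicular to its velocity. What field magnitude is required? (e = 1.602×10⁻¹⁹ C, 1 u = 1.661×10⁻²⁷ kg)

v = √(2|q|V/m) = √(2·1.602×10⁻¹⁹·290/3.322×10⁻²⁷) ≈ 1.672×10⁵ m/s.
B = mv/(|q|r) = (3.322×10⁻²⁷)(1.672×10⁵)/((1.602×10⁻¹⁹)(0.0333)) ≈ 0.104 T.

B ≈ 0.104 T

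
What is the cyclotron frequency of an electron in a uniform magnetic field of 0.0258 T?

f ≈ 7.22×10⁸ Hz

f = |q|B/(2πm).
f = (1.602×10⁻¹⁹)(0.0258)/(2π·9.109×10⁻³¹) ≈ 7.22×10⁸ Hz.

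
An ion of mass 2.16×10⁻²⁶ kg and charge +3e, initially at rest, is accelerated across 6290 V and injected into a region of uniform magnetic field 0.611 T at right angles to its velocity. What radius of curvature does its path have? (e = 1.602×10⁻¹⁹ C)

r ≈ 0.0389 m

Acceleration: |q|V = ½mv² ⇒ v = √(2|q|V/m) = √(2·4.806×10⁻¹⁹·6290/2.16×10⁻²⁶) ≈ 5.291×10⁵ m/s.
In the field: r = mv/(|q|B) = (2.16×10⁻²⁶)(5.291×10⁵)/((4.806×10⁻¹⁹)(0.611)) ≈ 0.0389 m.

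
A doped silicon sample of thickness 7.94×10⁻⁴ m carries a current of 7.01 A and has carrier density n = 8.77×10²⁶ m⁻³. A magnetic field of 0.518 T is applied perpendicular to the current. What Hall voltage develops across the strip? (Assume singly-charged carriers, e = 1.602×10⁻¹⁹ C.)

V_H = IB/(n e t).
V_H = (7.01)(0.518)/((8.77×10²⁶)(1.602×10⁻¹⁹)(7.94×10⁻⁴)) ≈ 3.26×10⁻⁵ V.

V_H ≈ 3.26×10⁻⁵ V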